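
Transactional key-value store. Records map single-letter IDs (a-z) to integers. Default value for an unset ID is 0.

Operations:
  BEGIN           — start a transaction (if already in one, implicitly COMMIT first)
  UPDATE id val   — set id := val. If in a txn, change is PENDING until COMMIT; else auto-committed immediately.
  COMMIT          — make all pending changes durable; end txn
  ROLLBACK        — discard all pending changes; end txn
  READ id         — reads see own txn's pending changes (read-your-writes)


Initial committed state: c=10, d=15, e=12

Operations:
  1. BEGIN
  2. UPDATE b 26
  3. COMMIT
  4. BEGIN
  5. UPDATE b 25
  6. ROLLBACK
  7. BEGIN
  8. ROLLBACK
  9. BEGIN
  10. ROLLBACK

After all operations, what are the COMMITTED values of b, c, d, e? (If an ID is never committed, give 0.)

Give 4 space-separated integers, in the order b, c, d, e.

Answer: 26 10 15 12

Derivation:
Initial committed: {c=10, d=15, e=12}
Op 1: BEGIN: in_txn=True, pending={}
Op 2: UPDATE b=26 (pending; pending now {b=26})
Op 3: COMMIT: merged ['b'] into committed; committed now {b=26, c=10, d=15, e=12}
Op 4: BEGIN: in_txn=True, pending={}
Op 5: UPDATE b=25 (pending; pending now {b=25})
Op 6: ROLLBACK: discarded pending ['b']; in_txn=False
Op 7: BEGIN: in_txn=True, pending={}
Op 8: ROLLBACK: discarded pending []; in_txn=False
Op 9: BEGIN: in_txn=True, pending={}
Op 10: ROLLBACK: discarded pending []; in_txn=False
Final committed: {b=26, c=10, d=15, e=12}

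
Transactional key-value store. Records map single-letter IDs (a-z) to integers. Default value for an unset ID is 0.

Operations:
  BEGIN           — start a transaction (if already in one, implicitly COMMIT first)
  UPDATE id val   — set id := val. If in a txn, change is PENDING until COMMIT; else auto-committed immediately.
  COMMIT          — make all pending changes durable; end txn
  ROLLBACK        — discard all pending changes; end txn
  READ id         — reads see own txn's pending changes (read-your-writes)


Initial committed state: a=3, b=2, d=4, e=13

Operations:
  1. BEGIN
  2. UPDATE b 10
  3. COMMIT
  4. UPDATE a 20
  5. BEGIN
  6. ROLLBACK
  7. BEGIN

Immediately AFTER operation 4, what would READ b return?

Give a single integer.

Initial committed: {a=3, b=2, d=4, e=13}
Op 1: BEGIN: in_txn=True, pending={}
Op 2: UPDATE b=10 (pending; pending now {b=10})
Op 3: COMMIT: merged ['b'] into committed; committed now {a=3, b=10, d=4, e=13}
Op 4: UPDATE a=20 (auto-commit; committed a=20)
After op 4: visible(b) = 10 (pending={}, committed={a=20, b=10, d=4, e=13})

Answer: 10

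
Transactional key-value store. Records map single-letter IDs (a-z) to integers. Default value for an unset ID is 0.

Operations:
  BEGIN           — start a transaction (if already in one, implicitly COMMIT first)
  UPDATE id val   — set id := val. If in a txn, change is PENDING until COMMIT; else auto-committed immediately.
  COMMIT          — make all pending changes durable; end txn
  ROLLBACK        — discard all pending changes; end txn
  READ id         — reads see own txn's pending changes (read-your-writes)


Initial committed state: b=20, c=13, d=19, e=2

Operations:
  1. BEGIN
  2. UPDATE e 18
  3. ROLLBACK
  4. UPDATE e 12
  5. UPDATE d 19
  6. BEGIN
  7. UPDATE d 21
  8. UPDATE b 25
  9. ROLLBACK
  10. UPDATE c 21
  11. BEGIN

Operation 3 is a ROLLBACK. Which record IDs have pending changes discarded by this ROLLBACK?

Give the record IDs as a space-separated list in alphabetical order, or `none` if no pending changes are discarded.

Answer: e

Derivation:
Initial committed: {b=20, c=13, d=19, e=2}
Op 1: BEGIN: in_txn=True, pending={}
Op 2: UPDATE e=18 (pending; pending now {e=18})
Op 3: ROLLBACK: discarded pending ['e']; in_txn=False
Op 4: UPDATE e=12 (auto-commit; committed e=12)
Op 5: UPDATE d=19 (auto-commit; committed d=19)
Op 6: BEGIN: in_txn=True, pending={}
Op 7: UPDATE d=21 (pending; pending now {d=21})
Op 8: UPDATE b=25 (pending; pending now {b=25, d=21})
Op 9: ROLLBACK: discarded pending ['b', 'd']; in_txn=False
Op 10: UPDATE c=21 (auto-commit; committed c=21)
Op 11: BEGIN: in_txn=True, pending={}
ROLLBACK at op 3 discards: ['e']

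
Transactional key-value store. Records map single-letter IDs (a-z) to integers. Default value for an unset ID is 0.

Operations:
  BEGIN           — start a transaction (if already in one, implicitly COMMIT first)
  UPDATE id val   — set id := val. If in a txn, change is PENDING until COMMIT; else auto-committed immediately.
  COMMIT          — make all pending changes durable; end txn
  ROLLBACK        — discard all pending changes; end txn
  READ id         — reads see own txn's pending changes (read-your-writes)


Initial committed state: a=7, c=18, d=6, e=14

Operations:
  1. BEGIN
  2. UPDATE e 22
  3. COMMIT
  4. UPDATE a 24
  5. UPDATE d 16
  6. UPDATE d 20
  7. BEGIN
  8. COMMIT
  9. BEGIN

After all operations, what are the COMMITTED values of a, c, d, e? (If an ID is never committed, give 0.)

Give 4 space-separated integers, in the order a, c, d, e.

Initial committed: {a=7, c=18, d=6, e=14}
Op 1: BEGIN: in_txn=True, pending={}
Op 2: UPDATE e=22 (pending; pending now {e=22})
Op 3: COMMIT: merged ['e'] into committed; committed now {a=7, c=18, d=6, e=22}
Op 4: UPDATE a=24 (auto-commit; committed a=24)
Op 5: UPDATE d=16 (auto-commit; committed d=16)
Op 6: UPDATE d=20 (auto-commit; committed d=20)
Op 7: BEGIN: in_txn=True, pending={}
Op 8: COMMIT: merged [] into committed; committed now {a=24, c=18, d=20, e=22}
Op 9: BEGIN: in_txn=True, pending={}
Final committed: {a=24, c=18, d=20, e=22}

Answer: 24 18 20 22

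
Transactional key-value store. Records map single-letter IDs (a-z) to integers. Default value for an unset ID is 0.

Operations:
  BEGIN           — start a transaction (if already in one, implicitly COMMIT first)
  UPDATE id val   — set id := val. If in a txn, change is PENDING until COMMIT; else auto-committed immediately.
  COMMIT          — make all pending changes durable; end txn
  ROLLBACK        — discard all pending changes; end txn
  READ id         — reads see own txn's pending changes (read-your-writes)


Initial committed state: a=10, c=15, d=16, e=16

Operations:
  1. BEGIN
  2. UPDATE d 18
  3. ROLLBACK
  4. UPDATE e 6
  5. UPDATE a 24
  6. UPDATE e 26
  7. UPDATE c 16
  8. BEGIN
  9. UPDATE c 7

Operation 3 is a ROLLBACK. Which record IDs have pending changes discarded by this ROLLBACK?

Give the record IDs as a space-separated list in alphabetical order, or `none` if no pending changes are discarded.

Initial committed: {a=10, c=15, d=16, e=16}
Op 1: BEGIN: in_txn=True, pending={}
Op 2: UPDATE d=18 (pending; pending now {d=18})
Op 3: ROLLBACK: discarded pending ['d']; in_txn=False
Op 4: UPDATE e=6 (auto-commit; committed e=6)
Op 5: UPDATE a=24 (auto-commit; committed a=24)
Op 6: UPDATE e=26 (auto-commit; committed e=26)
Op 7: UPDATE c=16 (auto-commit; committed c=16)
Op 8: BEGIN: in_txn=True, pending={}
Op 9: UPDATE c=7 (pending; pending now {c=7})
ROLLBACK at op 3 discards: ['d']

Answer: d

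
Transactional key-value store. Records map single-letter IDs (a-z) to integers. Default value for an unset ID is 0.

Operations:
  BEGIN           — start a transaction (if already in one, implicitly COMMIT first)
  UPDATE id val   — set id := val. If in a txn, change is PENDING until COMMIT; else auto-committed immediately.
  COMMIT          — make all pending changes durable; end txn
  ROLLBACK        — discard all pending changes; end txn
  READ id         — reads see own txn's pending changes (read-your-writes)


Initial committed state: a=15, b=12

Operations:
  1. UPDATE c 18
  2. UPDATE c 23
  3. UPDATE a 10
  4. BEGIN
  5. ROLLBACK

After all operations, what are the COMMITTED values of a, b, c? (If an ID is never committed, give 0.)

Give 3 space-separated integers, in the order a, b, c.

Answer: 10 12 23

Derivation:
Initial committed: {a=15, b=12}
Op 1: UPDATE c=18 (auto-commit; committed c=18)
Op 2: UPDATE c=23 (auto-commit; committed c=23)
Op 3: UPDATE a=10 (auto-commit; committed a=10)
Op 4: BEGIN: in_txn=True, pending={}
Op 5: ROLLBACK: discarded pending []; in_txn=False
Final committed: {a=10, b=12, c=23}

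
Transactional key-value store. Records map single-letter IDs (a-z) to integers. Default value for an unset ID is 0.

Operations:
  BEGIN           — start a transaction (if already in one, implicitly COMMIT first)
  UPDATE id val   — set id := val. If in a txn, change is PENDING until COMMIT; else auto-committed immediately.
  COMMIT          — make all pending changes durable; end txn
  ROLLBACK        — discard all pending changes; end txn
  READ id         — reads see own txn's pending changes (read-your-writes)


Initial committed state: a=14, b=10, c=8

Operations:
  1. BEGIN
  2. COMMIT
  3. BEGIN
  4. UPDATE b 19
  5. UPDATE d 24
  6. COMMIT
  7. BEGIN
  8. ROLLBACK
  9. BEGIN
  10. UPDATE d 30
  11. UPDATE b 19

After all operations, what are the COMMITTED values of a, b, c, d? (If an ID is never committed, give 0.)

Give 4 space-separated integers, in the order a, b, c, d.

Initial committed: {a=14, b=10, c=8}
Op 1: BEGIN: in_txn=True, pending={}
Op 2: COMMIT: merged [] into committed; committed now {a=14, b=10, c=8}
Op 3: BEGIN: in_txn=True, pending={}
Op 4: UPDATE b=19 (pending; pending now {b=19})
Op 5: UPDATE d=24 (pending; pending now {b=19, d=24})
Op 6: COMMIT: merged ['b', 'd'] into committed; committed now {a=14, b=19, c=8, d=24}
Op 7: BEGIN: in_txn=True, pending={}
Op 8: ROLLBACK: discarded pending []; in_txn=False
Op 9: BEGIN: in_txn=True, pending={}
Op 10: UPDATE d=30 (pending; pending now {d=30})
Op 11: UPDATE b=19 (pending; pending now {b=19, d=30})
Final committed: {a=14, b=19, c=8, d=24}

Answer: 14 19 8 24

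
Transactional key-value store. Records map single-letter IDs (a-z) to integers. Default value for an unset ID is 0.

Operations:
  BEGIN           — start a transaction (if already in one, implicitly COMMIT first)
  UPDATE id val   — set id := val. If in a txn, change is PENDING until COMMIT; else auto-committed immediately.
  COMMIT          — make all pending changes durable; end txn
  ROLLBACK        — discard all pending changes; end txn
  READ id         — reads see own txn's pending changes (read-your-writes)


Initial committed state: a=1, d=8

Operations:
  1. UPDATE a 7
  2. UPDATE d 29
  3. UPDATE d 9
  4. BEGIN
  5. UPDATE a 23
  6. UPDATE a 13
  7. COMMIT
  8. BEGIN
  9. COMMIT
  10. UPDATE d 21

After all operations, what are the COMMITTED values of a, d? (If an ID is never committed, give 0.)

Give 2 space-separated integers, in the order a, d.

Answer: 13 21

Derivation:
Initial committed: {a=1, d=8}
Op 1: UPDATE a=7 (auto-commit; committed a=7)
Op 2: UPDATE d=29 (auto-commit; committed d=29)
Op 3: UPDATE d=9 (auto-commit; committed d=9)
Op 4: BEGIN: in_txn=True, pending={}
Op 5: UPDATE a=23 (pending; pending now {a=23})
Op 6: UPDATE a=13 (pending; pending now {a=13})
Op 7: COMMIT: merged ['a'] into committed; committed now {a=13, d=9}
Op 8: BEGIN: in_txn=True, pending={}
Op 9: COMMIT: merged [] into committed; committed now {a=13, d=9}
Op 10: UPDATE d=21 (auto-commit; committed d=21)
Final committed: {a=13, d=21}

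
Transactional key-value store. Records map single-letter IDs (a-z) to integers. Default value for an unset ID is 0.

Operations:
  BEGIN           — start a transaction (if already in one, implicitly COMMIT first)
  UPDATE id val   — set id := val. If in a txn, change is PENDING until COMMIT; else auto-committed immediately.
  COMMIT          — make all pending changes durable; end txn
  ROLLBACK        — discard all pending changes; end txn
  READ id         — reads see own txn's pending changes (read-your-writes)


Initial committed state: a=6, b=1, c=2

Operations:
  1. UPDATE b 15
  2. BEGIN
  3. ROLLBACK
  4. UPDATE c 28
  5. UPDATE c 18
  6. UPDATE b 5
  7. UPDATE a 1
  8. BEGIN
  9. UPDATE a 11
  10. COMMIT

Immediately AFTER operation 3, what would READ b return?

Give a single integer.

Answer: 15

Derivation:
Initial committed: {a=6, b=1, c=2}
Op 1: UPDATE b=15 (auto-commit; committed b=15)
Op 2: BEGIN: in_txn=True, pending={}
Op 3: ROLLBACK: discarded pending []; in_txn=False
After op 3: visible(b) = 15 (pending={}, committed={a=6, b=15, c=2})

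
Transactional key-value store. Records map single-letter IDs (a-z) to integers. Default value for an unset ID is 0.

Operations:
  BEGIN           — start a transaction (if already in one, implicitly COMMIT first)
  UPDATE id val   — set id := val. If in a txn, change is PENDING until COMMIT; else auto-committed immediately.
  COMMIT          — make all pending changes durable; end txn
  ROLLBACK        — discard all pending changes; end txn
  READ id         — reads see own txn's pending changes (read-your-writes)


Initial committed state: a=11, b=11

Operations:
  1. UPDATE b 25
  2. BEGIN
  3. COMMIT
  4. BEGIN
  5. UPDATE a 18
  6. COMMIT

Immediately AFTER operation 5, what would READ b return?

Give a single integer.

Initial committed: {a=11, b=11}
Op 1: UPDATE b=25 (auto-commit; committed b=25)
Op 2: BEGIN: in_txn=True, pending={}
Op 3: COMMIT: merged [] into committed; committed now {a=11, b=25}
Op 4: BEGIN: in_txn=True, pending={}
Op 5: UPDATE a=18 (pending; pending now {a=18})
After op 5: visible(b) = 25 (pending={a=18}, committed={a=11, b=25})

Answer: 25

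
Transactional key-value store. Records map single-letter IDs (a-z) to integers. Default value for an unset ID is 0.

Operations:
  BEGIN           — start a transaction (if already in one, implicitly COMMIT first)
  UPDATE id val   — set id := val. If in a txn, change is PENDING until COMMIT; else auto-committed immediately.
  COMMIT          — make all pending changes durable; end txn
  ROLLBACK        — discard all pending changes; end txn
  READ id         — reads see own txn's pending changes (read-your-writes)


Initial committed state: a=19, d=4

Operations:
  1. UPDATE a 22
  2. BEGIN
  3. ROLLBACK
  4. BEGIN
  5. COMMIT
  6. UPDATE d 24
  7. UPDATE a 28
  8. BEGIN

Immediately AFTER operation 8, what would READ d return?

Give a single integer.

Answer: 24

Derivation:
Initial committed: {a=19, d=4}
Op 1: UPDATE a=22 (auto-commit; committed a=22)
Op 2: BEGIN: in_txn=True, pending={}
Op 3: ROLLBACK: discarded pending []; in_txn=False
Op 4: BEGIN: in_txn=True, pending={}
Op 5: COMMIT: merged [] into committed; committed now {a=22, d=4}
Op 6: UPDATE d=24 (auto-commit; committed d=24)
Op 7: UPDATE a=28 (auto-commit; committed a=28)
Op 8: BEGIN: in_txn=True, pending={}
After op 8: visible(d) = 24 (pending={}, committed={a=28, d=24})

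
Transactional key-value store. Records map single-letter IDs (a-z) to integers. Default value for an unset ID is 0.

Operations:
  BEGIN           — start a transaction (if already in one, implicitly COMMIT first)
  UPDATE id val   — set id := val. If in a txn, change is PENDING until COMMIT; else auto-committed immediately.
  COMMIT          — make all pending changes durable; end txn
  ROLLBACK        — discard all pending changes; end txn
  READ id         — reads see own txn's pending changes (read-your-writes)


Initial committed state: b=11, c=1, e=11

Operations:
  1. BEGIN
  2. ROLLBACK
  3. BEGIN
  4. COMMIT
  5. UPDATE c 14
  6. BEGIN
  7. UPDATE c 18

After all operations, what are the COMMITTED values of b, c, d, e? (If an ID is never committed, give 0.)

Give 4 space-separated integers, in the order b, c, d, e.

Initial committed: {b=11, c=1, e=11}
Op 1: BEGIN: in_txn=True, pending={}
Op 2: ROLLBACK: discarded pending []; in_txn=False
Op 3: BEGIN: in_txn=True, pending={}
Op 4: COMMIT: merged [] into committed; committed now {b=11, c=1, e=11}
Op 5: UPDATE c=14 (auto-commit; committed c=14)
Op 6: BEGIN: in_txn=True, pending={}
Op 7: UPDATE c=18 (pending; pending now {c=18})
Final committed: {b=11, c=14, e=11}

Answer: 11 14 0 11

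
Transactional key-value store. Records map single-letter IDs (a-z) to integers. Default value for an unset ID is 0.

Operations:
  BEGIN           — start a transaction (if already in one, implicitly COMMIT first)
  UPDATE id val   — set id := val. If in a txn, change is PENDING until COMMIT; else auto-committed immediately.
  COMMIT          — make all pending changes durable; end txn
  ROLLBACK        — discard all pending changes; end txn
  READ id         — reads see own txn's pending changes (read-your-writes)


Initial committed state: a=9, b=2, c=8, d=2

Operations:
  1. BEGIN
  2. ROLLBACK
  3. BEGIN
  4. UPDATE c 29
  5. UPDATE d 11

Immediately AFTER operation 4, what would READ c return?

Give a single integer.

Answer: 29

Derivation:
Initial committed: {a=9, b=2, c=8, d=2}
Op 1: BEGIN: in_txn=True, pending={}
Op 2: ROLLBACK: discarded pending []; in_txn=False
Op 3: BEGIN: in_txn=True, pending={}
Op 4: UPDATE c=29 (pending; pending now {c=29})
After op 4: visible(c) = 29 (pending={c=29}, committed={a=9, b=2, c=8, d=2})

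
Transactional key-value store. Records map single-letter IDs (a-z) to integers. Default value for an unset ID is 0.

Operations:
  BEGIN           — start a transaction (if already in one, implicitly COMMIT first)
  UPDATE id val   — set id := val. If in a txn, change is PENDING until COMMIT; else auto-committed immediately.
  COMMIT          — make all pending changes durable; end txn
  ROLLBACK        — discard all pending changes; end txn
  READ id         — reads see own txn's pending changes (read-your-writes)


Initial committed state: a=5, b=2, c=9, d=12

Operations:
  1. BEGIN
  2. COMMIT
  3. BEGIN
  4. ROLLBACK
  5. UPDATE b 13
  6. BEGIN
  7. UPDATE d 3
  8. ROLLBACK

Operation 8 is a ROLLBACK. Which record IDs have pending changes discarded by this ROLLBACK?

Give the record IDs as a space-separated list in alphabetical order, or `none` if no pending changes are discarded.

Initial committed: {a=5, b=2, c=9, d=12}
Op 1: BEGIN: in_txn=True, pending={}
Op 2: COMMIT: merged [] into committed; committed now {a=5, b=2, c=9, d=12}
Op 3: BEGIN: in_txn=True, pending={}
Op 4: ROLLBACK: discarded pending []; in_txn=False
Op 5: UPDATE b=13 (auto-commit; committed b=13)
Op 6: BEGIN: in_txn=True, pending={}
Op 7: UPDATE d=3 (pending; pending now {d=3})
Op 8: ROLLBACK: discarded pending ['d']; in_txn=False
ROLLBACK at op 8 discards: ['d']

Answer: d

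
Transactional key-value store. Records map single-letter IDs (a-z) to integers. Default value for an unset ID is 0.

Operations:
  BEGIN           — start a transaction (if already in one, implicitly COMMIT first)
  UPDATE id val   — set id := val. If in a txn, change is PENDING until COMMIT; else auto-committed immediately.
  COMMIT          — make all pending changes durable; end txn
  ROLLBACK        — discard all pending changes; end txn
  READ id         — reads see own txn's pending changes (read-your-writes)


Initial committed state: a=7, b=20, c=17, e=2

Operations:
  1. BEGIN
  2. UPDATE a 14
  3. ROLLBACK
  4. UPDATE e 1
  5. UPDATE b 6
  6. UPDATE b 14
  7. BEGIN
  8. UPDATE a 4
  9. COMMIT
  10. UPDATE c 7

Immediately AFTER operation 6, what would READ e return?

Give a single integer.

Initial committed: {a=7, b=20, c=17, e=2}
Op 1: BEGIN: in_txn=True, pending={}
Op 2: UPDATE a=14 (pending; pending now {a=14})
Op 3: ROLLBACK: discarded pending ['a']; in_txn=False
Op 4: UPDATE e=1 (auto-commit; committed e=1)
Op 5: UPDATE b=6 (auto-commit; committed b=6)
Op 6: UPDATE b=14 (auto-commit; committed b=14)
After op 6: visible(e) = 1 (pending={}, committed={a=7, b=14, c=17, e=1})

Answer: 1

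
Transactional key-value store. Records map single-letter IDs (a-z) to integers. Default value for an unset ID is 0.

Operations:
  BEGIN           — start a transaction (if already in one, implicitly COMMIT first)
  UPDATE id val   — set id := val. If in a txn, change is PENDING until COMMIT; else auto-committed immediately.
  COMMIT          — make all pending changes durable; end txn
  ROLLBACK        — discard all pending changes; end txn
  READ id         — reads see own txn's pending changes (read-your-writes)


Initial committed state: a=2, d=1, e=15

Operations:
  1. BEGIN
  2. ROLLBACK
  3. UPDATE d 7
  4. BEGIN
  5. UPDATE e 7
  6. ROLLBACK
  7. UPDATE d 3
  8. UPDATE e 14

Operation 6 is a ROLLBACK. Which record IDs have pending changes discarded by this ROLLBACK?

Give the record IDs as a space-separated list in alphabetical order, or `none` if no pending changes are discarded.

Initial committed: {a=2, d=1, e=15}
Op 1: BEGIN: in_txn=True, pending={}
Op 2: ROLLBACK: discarded pending []; in_txn=False
Op 3: UPDATE d=7 (auto-commit; committed d=7)
Op 4: BEGIN: in_txn=True, pending={}
Op 5: UPDATE e=7 (pending; pending now {e=7})
Op 6: ROLLBACK: discarded pending ['e']; in_txn=False
Op 7: UPDATE d=3 (auto-commit; committed d=3)
Op 8: UPDATE e=14 (auto-commit; committed e=14)
ROLLBACK at op 6 discards: ['e']

Answer: e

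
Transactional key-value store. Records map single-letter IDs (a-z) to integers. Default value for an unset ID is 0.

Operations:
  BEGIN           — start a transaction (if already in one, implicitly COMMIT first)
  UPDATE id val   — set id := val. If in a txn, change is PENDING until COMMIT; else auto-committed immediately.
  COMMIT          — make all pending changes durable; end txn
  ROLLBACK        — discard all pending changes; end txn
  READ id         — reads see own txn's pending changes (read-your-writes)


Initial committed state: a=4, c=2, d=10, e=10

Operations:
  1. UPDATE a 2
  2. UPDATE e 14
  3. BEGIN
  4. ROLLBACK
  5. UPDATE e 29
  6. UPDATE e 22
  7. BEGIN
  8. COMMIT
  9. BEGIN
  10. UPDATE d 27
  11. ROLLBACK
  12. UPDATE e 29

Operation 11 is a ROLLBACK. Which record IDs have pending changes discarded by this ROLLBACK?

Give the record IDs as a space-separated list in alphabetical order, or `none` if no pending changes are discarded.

Answer: d

Derivation:
Initial committed: {a=4, c=2, d=10, e=10}
Op 1: UPDATE a=2 (auto-commit; committed a=2)
Op 2: UPDATE e=14 (auto-commit; committed e=14)
Op 3: BEGIN: in_txn=True, pending={}
Op 4: ROLLBACK: discarded pending []; in_txn=False
Op 5: UPDATE e=29 (auto-commit; committed e=29)
Op 6: UPDATE e=22 (auto-commit; committed e=22)
Op 7: BEGIN: in_txn=True, pending={}
Op 8: COMMIT: merged [] into committed; committed now {a=2, c=2, d=10, e=22}
Op 9: BEGIN: in_txn=True, pending={}
Op 10: UPDATE d=27 (pending; pending now {d=27})
Op 11: ROLLBACK: discarded pending ['d']; in_txn=False
Op 12: UPDATE e=29 (auto-commit; committed e=29)
ROLLBACK at op 11 discards: ['d']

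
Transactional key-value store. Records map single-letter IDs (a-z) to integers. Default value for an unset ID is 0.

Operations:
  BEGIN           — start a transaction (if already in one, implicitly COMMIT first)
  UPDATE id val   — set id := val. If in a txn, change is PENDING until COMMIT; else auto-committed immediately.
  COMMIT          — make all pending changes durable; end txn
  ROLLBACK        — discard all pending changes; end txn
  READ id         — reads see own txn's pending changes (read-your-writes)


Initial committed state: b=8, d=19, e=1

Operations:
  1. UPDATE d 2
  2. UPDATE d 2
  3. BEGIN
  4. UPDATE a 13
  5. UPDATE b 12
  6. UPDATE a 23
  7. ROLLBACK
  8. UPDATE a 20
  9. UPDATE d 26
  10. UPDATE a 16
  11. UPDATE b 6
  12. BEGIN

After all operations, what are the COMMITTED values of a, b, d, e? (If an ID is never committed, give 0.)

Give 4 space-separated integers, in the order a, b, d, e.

Initial committed: {b=8, d=19, e=1}
Op 1: UPDATE d=2 (auto-commit; committed d=2)
Op 2: UPDATE d=2 (auto-commit; committed d=2)
Op 3: BEGIN: in_txn=True, pending={}
Op 4: UPDATE a=13 (pending; pending now {a=13})
Op 5: UPDATE b=12 (pending; pending now {a=13, b=12})
Op 6: UPDATE a=23 (pending; pending now {a=23, b=12})
Op 7: ROLLBACK: discarded pending ['a', 'b']; in_txn=False
Op 8: UPDATE a=20 (auto-commit; committed a=20)
Op 9: UPDATE d=26 (auto-commit; committed d=26)
Op 10: UPDATE a=16 (auto-commit; committed a=16)
Op 11: UPDATE b=6 (auto-commit; committed b=6)
Op 12: BEGIN: in_txn=True, pending={}
Final committed: {a=16, b=6, d=26, e=1}

Answer: 16 6 26 1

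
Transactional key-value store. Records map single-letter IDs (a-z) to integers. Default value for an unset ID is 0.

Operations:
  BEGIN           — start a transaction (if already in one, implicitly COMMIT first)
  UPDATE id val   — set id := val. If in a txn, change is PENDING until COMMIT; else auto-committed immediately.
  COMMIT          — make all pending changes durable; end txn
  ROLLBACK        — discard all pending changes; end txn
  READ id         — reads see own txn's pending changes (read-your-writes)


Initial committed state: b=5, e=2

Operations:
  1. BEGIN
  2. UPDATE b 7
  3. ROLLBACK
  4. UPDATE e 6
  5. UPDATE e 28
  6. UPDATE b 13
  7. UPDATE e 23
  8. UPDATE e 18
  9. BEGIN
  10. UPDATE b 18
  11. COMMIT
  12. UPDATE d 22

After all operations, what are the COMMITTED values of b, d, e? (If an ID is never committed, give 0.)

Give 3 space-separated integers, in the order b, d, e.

Initial committed: {b=5, e=2}
Op 1: BEGIN: in_txn=True, pending={}
Op 2: UPDATE b=7 (pending; pending now {b=7})
Op 3: ROLLBACK: discarded pending ['b']; in_txn=False
Op 4: UPDATE e=6 (auto-commit; committed e=6)
Op 5: UPDATE e=28 (auto-commit; committed e=28)
Op 6: UPDATE b=13 (auto-commit; committed b=13)
Op 7: UPDATE e=23 (auto-commit; committed e=23)
Op 8: UPDATE e=18 (auto-commit; committed e=18)
Op 9: BEGIN: in_txn=True, pending={}
Op 10: UPDATE b=18 (pending; pending now {b=18})
Op 11: COMMIT: merged ['b'] into committed; committed now {b=18, e=18}
Op 12: UPDATE d=22 (auto-commit; committed d=22)
Final committed: {b=18, d=22, e=18}

Answer: 18 22 18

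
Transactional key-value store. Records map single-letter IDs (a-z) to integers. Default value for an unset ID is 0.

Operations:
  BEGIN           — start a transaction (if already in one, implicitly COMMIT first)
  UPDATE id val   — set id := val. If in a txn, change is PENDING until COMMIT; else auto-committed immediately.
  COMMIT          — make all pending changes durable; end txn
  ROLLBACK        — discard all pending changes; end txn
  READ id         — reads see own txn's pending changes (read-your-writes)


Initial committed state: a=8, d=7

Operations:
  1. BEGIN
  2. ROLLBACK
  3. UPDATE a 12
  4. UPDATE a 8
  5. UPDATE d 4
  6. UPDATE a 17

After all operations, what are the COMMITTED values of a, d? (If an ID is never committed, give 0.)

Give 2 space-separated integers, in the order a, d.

Answer: 17 4

Derivation:
Initial committed: {a=8, d=7}
Op 1: BEGIN: in_txn=True, pending={}
Op 2: ROLLBACK: discarded pending []; in_txn=False
Op 3: UPDATE a=12 (auto-commit; committed a=12)
Op 4: UPDATE a=8 (auto-commit; committed a=8)
Op 5: UPDATE d=4 (auto-commit; committed d=4)
Op 6: UPDATE a=17 (auto-commit; committed a=17)
Final committed: {a=17, d=4}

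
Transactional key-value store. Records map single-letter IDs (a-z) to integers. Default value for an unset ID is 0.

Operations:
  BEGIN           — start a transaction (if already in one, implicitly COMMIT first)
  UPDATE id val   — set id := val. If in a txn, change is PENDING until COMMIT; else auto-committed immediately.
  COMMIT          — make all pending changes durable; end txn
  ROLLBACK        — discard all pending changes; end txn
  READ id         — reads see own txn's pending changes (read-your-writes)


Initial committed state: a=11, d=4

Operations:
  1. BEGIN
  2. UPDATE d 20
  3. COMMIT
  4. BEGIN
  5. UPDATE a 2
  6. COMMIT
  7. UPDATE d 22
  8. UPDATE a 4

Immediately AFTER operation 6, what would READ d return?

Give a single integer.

Initial committed: {a=11, d=4}
Op 1: BEGIN: in_txn=True, pending={}
Op 2: UPDATE d=20 (pending; pending now {d=20})
Op 3: COMMIT: merged ['d'] into committed; committed now {a=11, d=20}
Op 4: BEGIN: in_txn=True, pending={}
Op 5: UPDATE a=2 (pending; pending now {a=2})
Op 6: COMMIT: merged ['a'] into committed; committed now {a=2, d=20}
After op 6: visible(d) = 20 (pending={}, committed={a=2, d=20})

Answer: 20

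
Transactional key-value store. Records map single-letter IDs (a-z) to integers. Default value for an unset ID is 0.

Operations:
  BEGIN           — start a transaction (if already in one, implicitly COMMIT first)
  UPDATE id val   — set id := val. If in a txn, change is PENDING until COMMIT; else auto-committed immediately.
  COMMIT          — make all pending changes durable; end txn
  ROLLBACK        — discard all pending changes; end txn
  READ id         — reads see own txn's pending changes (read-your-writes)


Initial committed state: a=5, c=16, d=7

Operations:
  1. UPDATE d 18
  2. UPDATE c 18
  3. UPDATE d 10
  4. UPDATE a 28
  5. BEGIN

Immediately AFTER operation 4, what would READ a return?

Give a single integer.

Answer: 28

Derivation:
Initial committed: {a=5, c=16, d=7}
Op 1: UPDATE d=18 (auto-commit; committed d=18)
Op 2: UPDATE c=18 (auto-commit; committed c=18)
Op 3: UPDATE d=10 (auto-commit; committed d=10)
Op 4: UPDATE a=28 (auto-commit; committed a=28)
After op 4: visible(a) = 28 (pending={}, committed={a=28, c=18, d=10})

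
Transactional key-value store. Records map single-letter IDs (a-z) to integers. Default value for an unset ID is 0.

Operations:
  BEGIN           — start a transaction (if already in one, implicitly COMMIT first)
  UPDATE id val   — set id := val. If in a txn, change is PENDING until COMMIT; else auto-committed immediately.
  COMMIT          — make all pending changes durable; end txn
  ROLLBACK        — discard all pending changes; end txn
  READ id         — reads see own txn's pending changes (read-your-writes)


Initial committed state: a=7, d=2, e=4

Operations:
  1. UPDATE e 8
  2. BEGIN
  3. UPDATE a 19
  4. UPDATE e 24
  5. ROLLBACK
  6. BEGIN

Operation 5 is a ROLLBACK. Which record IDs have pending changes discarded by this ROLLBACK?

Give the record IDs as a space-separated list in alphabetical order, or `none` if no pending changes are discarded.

Answer: a e

Derivation:
Initial committed: {a=7, d=2, e=4}
Op 1: UPDATE e=8 (auto-commit; committed e=8)
Op 2: BEGIN: in_txn=True, pending={}
Op 3: UPDATE a=19 (pending; pending now {a=19})
Op 4: UPDATE e=24 (pending; pending now {a=19, e=24})
Op 5: ROLLBACK: discarded pending ['a', 'e']; in_txn=False
Op 6: BEGIN: in_txn=True, pending={}
ROLLBACK at op 5 discards: ['a', 'e']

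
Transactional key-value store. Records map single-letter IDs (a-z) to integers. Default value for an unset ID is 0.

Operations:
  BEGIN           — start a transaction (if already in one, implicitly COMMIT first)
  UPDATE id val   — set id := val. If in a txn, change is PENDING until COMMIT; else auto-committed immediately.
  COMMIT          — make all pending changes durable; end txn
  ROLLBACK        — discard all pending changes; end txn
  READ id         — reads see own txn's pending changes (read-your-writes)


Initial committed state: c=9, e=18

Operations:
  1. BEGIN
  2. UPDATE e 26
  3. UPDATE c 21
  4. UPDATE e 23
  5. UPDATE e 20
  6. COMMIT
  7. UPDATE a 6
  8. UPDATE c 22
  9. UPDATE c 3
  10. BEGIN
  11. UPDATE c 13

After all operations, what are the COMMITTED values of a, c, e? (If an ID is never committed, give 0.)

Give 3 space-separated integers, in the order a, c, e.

Initial committed: {c=9, e=18}
Op 1: BEGIN: in_txn=True, pending={}
Op 2: UPDATE e=26 (pending; pending now {e=26})
Op 3: UPDATE c=21 (pending; pending now {c=21, e=26})
Op 4: UPDATE e=23 (pending; pending now {c=21, e=23})
Op 5: UPDATE e=20 (pending; pending now {c=21, e=20})
Op 6: COMMIT: merged ['c', 'e'] into committed; committed now {c=21, e=20}
Op 7: UPDATE a=6 (auto-commit; committed a=6)
Op 8: UPDATE c=22 (auto-commit; committed c=22)
Op 9: UPDATE c=3 (auto-commit; committed c=3)
Op 10: BEGIN: in_txn=True, pending={}
Op 11: UPDATE c=13 (pending; pending now {c=13})
Final committed: {a=6, c=3, e=20}

Answer: 6 3 20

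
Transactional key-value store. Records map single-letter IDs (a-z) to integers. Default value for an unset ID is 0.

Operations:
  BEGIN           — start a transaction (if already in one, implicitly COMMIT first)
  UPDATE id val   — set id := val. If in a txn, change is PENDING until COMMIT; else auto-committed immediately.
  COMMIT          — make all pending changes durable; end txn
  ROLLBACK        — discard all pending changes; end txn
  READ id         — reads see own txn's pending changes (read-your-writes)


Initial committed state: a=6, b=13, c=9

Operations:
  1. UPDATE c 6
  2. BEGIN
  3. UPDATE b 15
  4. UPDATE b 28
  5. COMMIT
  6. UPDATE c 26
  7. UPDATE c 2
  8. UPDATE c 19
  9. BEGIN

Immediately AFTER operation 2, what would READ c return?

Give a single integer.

Initial committed: {a=6, b=13, c=9}
Op 1: UPDATE c=6 (auto-commit; committed c=6)
Op 2: BEGIN: in_txn=True, pending={}
After op 2: visible(c) = 6 (pending={}, committed={a=6, b=13, c=6})

Answer: 6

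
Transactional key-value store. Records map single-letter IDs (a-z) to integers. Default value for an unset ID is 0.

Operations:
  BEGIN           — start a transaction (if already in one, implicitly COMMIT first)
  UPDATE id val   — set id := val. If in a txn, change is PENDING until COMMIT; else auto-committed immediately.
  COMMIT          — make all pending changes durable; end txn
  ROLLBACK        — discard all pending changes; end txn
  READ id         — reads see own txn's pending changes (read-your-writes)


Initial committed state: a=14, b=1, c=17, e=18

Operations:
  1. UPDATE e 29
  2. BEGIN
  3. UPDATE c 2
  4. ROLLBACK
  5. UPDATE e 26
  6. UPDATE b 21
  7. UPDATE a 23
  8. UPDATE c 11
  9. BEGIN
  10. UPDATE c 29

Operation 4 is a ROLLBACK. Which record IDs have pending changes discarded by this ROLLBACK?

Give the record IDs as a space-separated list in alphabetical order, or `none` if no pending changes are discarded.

Initial committed: {a=14, b=1, c=17, e=18}
Op 1: UPDATE e=29 (auto-commit; committed e=29)
Op 2: BEGIN: in_txn=True, pending={}
Op 3: UPDATE c=2 (pending; pending now {c=2})
Op 4: ROLLBACK: discarded pending ['c']; in_txn=False
Op 5: UPDATE e=26 (auto-commit; committed e=26)
Op 6: UPDATE b=21 (auto-commit; committed b=21)
Op 7: UPDATE a=23 (auto-commit; committed a=23)
Op 8: UPDATE c=11 (auto-commit; committed c=11)
Op 9: BEGIN: in_txn=True, pending={}
Op 10: UPDATE c=29 (pending; pending now {c=29})
ROLLBACK at op 4 discards: ['c']

Answer: c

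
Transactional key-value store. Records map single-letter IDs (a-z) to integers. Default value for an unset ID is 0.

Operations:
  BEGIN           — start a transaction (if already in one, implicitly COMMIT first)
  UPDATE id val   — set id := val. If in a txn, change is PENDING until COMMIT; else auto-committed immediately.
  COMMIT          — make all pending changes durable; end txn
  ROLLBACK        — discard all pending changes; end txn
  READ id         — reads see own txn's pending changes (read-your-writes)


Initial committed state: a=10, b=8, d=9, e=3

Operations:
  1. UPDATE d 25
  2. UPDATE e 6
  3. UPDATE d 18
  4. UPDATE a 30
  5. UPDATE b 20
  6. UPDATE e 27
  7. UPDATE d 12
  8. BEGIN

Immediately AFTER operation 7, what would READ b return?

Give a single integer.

Answer: 20

Derivation:
Initial committed: {a=10, b=8, d=9, e=3}
Op 1: UPDATE d=25 (auto-commit; committed d=25)
Op 2: UPDATE e=6 (auto-commit; committed e=6)
Op 3: UPDATE d=18 (auto-commit; committed d=18)
Op 4: UPDATE a=30 (auto-commit; committed a=30)
Op 5: UPDATE b=20 (auto-commit; committed b=20)
Op 6: UPDATE e=27 (auto-commit; committed e=27)
Op 7: UPDATE d=12 (auto-commit; committed d=12)
After op 7: visible(b) = 20 (pending={}, committed={a=30, b=20, d=12, e=27})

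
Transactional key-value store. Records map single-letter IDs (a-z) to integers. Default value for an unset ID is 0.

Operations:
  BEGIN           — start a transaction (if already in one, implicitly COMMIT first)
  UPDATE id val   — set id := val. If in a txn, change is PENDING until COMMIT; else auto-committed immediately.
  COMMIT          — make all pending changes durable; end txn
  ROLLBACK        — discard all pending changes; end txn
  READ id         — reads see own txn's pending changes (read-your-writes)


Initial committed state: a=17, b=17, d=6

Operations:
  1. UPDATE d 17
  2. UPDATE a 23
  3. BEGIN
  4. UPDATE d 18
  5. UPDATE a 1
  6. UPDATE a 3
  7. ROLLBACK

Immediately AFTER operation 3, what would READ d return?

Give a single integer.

Initial committed: {a=17, b=17, d=6}
Op 1: UPDATE d=17 (auto-commit; committed d=17)
Op 2: UPDATE a=23 (auto-commit; committed a=23)
Op 3: BEGIN: in_txn=True, pending={}
After op 3: visible(d) = 17 (pending={}, committed={a=23, b=17, d=17})

Answer: 17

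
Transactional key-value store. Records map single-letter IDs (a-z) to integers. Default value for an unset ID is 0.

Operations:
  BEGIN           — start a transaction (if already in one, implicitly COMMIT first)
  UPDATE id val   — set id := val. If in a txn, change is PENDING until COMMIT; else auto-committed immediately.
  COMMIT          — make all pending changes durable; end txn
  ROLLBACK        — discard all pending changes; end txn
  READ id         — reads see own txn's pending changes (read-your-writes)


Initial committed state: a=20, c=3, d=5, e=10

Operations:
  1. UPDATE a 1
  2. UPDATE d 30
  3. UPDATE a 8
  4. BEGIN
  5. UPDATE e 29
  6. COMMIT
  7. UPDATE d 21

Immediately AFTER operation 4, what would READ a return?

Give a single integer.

Answer: 8

Derivation:
Initial committed: {a=20, c=3, d=5, e=10}
Op 1: UPDATE a=1 (auto-commit; committed a=1)
Op 2: UPDATE d=30 (auto-commit; committed d=30)
Op 3: UPDATE a=8 (auto-commit; committed a=8)
Op 4: BEGIN: in_txn=True, pending={}
After op 4: visible(a) = 8 (pending={}, committed={a=8, c=3, d=30, e=10})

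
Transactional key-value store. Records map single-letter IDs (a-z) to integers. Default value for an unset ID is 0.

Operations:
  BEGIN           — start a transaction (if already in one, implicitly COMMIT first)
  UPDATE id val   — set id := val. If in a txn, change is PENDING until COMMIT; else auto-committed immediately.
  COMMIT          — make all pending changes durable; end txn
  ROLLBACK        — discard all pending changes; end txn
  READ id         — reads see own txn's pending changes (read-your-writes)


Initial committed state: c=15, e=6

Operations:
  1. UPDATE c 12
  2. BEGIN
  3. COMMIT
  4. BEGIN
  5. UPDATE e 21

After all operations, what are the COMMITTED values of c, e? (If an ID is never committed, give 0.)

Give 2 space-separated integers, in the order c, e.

Answer: 12 6

Derivation:
Initial committed: {c=15, e=6}
Op 1: UPDATE c=12 (auto-commit; committed c=12)
Op 2: BEGIN: in_txn=True, pending={}
Op 3: COMMIT: merged [] into committed; committed now {c=12, e=6}
Op 4: BEGIN: in_txn=True, pending={}
Op 5: UPDATE e=21 (pending; pending now {e=21})
Final committed: {c=12, e=6}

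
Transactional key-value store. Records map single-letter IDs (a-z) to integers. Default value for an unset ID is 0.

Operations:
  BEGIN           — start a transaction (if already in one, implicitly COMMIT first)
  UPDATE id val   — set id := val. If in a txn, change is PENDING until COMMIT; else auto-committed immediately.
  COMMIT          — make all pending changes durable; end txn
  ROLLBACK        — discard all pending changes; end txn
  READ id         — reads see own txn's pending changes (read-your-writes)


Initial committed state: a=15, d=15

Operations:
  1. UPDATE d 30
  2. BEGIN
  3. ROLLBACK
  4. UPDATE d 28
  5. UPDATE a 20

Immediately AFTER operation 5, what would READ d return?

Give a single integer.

Answer: 28

Derivation:
Initial committed: {a=15, d=15}
Op 1: UPDATE d=30 (auto-commit; committed d=30)
Op 2: BEGIN: in_txn=True, pending={}
Op 3: ROLLBACK: discarded pending []; in_txn=False
Op 4: UPDATE d=28 (auto-commit; committed d=28)
Op 5: UPDATE a=20 (auto-commit; committed a=20)
After op 5: visible(d) = 28 (pending={}, committed={a=20, d=28})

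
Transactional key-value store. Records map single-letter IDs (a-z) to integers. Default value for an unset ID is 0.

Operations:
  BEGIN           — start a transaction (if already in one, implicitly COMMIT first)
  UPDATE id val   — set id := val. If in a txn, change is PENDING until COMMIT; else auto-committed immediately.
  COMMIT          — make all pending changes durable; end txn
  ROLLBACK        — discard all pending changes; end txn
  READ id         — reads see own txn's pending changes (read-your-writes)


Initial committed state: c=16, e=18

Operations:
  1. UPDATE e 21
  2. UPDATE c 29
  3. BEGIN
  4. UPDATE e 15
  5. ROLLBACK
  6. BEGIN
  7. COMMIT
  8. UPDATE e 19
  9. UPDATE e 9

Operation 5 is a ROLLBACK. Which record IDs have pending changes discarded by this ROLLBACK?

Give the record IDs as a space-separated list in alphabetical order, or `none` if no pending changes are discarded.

Answer: e

Derivation:
Initial committed: {c=16, e=18}
Op 1: UPDATE e=21 (auto-commit; committed e=21)
Op 2: UPDATE c=29 (auto-commit; committed c=29)
Op 3: BEGIN: in_txn=True, pending={}
Op 4: UPDATE e=15 (pending; pending now {e=15})
Op 5: ROLLBACK: discarded pending ['e']; in_txn=False
Op 6: BEGIN: in_txn=True, pending={}
Op 7: COMMIT: merged [] into committed; committed now {c=29, e=21}
Op 8: UPDATE e=19 (auto-commit; committed e=19)
Op 9: UPDATE e=9 (auto-commit; committed e=9)
ROLLBACK at op 5 discards: ['e']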